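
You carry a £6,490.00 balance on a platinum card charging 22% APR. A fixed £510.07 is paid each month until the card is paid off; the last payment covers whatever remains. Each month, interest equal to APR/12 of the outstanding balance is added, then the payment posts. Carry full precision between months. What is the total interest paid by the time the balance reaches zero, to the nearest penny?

Monthly rate r = 22%/12 = 1.83333% = 0.0183333.
Payoff takes n = ⌈−ln(1 − rB₀/P)/ln(1+r)⌉ = ⌈14.621⌉ = 15 payments; the last is £317.69.
Total paid = 14·£510.07 + £317.69 = £7,458.67.
Total interest = total paid − principal = £7,458.67 − £6,490.00 = £968.67.

£968.67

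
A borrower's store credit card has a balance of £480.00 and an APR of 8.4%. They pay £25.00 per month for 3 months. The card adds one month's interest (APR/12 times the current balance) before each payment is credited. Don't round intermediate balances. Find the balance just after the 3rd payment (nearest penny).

Monthly rate r = 8.4%/12 = 0.7% = 0.007.
Each month: B ← B·(1+r) − £25.00.
Month 1: interest £3.36; balance after payment £458.36.
Month 2: interest £3.21; balance after payment £436.57.
Month 3: interest £3.06; balance after payment £414.62.

£414.62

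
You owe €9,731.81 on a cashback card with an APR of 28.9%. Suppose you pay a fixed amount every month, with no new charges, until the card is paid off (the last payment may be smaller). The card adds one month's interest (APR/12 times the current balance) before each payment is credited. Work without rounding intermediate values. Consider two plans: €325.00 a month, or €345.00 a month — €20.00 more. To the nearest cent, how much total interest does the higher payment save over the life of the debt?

Monthly rate r = 28.9%/12 = 2.40833% = 0.0240833.
At €325.00/mo: n = ⌈−ln(1 − rB₀/P)/ln(1+r)⌉ = 54 payments (last €216.63); total interest = total paid − €9,731.81 = €7,709.82.
At €345.00/mo: 48 payments (last €274.54); total interest €6,757.73.
Interest saved = €7,709.82 − €6,757.73 = €952.09.

€952.09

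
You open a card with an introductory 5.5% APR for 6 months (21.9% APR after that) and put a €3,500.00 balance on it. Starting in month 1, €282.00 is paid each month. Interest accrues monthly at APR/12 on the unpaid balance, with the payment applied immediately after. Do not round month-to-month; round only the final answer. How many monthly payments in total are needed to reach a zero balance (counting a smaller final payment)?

Promo months 1–6 at r₀ = 5.5%/12 = 0.00458333; months 7+ at r₁ = 21.9%/12 = 0.01825.
After month 6: iterate B ← B·(1+r₀) − €282.00 for 6 months → €1,885.85.
Then at r₁ with €282.00/mo: n₂ = −ln(1 − r₁·B/P)/ln(1+r₁) ≈ 7.20 → 8 more payments.

14 payments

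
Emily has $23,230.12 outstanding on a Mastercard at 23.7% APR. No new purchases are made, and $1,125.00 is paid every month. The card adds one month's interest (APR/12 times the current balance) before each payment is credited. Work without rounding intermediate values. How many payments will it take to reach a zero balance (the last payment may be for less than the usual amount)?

27 months

Monthly rate r = 23.7%/12 = 1.975% = 0.01975.
Recurrence: B ← B·(1+r) − $1,125.00.
Month 1: interest $458.79; balance after payment $22,563.91.
Month 2: interest $445.64; balance after payment $21,884.55.
Closed form: n = −ln(1 − rB₀/P)/ln(1+r) = −ln(0.59218)/ln(1.01975) ≈ 26.790, so the balance reaches zero during payment 27.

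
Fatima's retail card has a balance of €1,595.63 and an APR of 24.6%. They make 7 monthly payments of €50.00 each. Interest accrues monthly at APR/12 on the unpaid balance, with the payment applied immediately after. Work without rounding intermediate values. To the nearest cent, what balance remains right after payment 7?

€1,466.90

Monthly rate r = 24.6%/12 = 2.05% = 0.0205.
Each month: B ← B·(1+r) − €50.00.
Month 1: interest €32.71; balance after payment €1,578.34.
Month 2: interest €32.36; balance after payment €1,560.70.
Month 3: interest €31.99; balance after payment €1,542.69.
Month 4: interest €31.63; balance after payment €1,524.32.
Month 5: interest €31.25; balance after payment €1,505.56.
Month 6: interest €30.86; balance after payment €1,486.43.
Month 7: interest €30.47; balance after payment €1,466.90.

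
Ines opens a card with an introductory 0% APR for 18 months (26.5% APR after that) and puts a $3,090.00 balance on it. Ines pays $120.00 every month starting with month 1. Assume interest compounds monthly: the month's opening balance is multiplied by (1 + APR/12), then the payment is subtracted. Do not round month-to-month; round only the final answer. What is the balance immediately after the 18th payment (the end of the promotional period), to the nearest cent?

$930.00

Promo months 1–18 at r₀ = 0%/12 = 0; months 19+ at r₁ = 26.5%/12 = 0.0220833.
After month 18 (no interest yet): B = $3,090.00 − 18·$120.00 = $930.00.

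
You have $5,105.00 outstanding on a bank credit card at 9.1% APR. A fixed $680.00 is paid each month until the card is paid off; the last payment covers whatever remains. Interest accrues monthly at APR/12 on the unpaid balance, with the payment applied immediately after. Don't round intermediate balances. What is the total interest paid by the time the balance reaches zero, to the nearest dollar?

$171

Monthly rate r = 9.1%/12 = 0.758333% = 0.00758333.
Payoff takes n = ⌈−ln(1 − rB₀/P)/ln(1+r)⌉ = ⌈7.759⌉ = 8 payments; the last is $516.45.
Total paid = 7·$680.00 + $516.45 = $5,276.45.
Total interest = total paid − principal = $5,276.45 − $5,105.00 = $171.45.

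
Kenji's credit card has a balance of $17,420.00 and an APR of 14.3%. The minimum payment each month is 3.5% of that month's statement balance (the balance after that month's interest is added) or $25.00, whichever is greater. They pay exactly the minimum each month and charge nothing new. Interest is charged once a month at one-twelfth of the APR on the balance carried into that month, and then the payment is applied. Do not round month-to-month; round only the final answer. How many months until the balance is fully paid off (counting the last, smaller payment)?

170 months

Monthly rate r = 14.3%/12 = 1.19167% = 0.0119167.
While 3.5% of the post-interest balance exceeds $25.00, each month B ← (B·(1+r))·(1 − 0.035), i.e. B shrinks by the factor (1+r)·0.965 = 0.9765.
This holds for months 1–135. Entering month 136 the balance is $702.71; 3.5% of the post-interest balance is now below $25.00, so the flat $25.00 minimum applies from here.
From month 136 a fixed $25.00 at rate r clears $702.71 in 35 more payments. Total: 135 + 35 = 170 months.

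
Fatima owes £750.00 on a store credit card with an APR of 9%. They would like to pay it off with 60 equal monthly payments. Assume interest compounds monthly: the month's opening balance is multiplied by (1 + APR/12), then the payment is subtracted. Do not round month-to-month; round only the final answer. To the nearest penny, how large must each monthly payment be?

£15.57

Monthly rate r = 9%/12 = 0.75% = 0.0075.
Level-payment amortization: P = B₀·r / (1 − (1+r)^(−n)) = 750.00·0.0075 / (1 − 1.0075^(−60)).
Denominator 1 − (1+r)^(−60) = 0.361300301.
P = 5.625 / 0.361300301 ≈ 15.57.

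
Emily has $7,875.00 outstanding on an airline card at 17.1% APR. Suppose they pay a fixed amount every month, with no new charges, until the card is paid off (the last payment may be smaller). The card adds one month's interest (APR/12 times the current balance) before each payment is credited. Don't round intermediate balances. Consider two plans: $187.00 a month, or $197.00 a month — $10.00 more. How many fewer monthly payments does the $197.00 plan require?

5 fewer payments

Monthly rate r = 17.1%/12 = 1.425% = 0.01425.
At $187.00/mo: n = ⌈−ln(1 − rB₀/P)/ln(1+r)⌉ = 65 payments (last $145.32); total interest = total paid − $7,875.00 = $4,238.32.
At $197.00/mo: 60 payments (last $116.08); total interest $3,864.08.
Payments saved = 65 − 60 = 5.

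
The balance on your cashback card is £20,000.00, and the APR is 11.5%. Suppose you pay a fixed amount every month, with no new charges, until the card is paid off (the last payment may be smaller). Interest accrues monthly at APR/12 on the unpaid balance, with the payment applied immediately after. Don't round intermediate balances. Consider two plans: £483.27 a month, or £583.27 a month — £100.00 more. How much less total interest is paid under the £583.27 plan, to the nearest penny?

£1,232.97

Monthly rate r = 11.5%/12 = 0.958333% = 0.00958333.
At £483.27/mo: n = ⌈−ln(1 − rB₀/P)/ln(1+r)⌉ = 53 payments (last £467.27); total interest = total paid − £20,000.00 = £5,597.31.
At £583.27/mo: 42 payments (last £450.27); total interest £4,364.34.
Interest saved = £5,597.31 − £4,364.34 = £1,232.97.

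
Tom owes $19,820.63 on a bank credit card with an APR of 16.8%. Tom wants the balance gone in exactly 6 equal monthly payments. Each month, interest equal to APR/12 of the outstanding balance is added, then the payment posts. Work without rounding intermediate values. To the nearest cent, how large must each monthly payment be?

Monthly rate r = 16.8%/12 = 1.4% = 0.014.
Level-payment amortization: P = B₀·r / (1 − (1+r)^(−n)) = 19820.63·0.014 / (1 − 1.014^(−6)).
Denominator 1 − (1+r)^(−6) = 0.0800329557.
P = 277.489 / 0.0800329557 ≈ 3467.18.

$3,467.18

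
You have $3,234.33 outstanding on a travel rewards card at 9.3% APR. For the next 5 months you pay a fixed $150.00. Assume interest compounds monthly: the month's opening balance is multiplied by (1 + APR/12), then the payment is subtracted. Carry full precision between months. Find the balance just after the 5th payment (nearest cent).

$2,599.90

Monthly rate r = 9.3%/12 = 0.775% = 0.00775.
Each month: B ← B·(1+r) − $150.00.
Month 1: interest $25.07; balance after payment $3,109.40.
Month 2: interest $24.10; balance after payment $2,983.49.
Month 3: interest $23.12; balance after payment $2,856.62.
Month 4: interest $22.14; balance after payment $2,728.75.
Month 5: interest $21.15; balance after payment $2,599.90.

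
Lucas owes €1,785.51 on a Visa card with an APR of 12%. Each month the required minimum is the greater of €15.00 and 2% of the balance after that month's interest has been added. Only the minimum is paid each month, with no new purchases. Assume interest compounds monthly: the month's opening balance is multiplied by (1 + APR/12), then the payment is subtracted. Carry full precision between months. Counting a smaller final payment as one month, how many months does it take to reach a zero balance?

155 months

Monthly rate r = 12%/12 = 1% = 0.01.
While 2% of the post-interest balance exceeds €15.00, each month B ← (B·(1+r))·(1 − 0.02), i.e. B shrinks by the factor (1+r)·0.98 = 0.9898.
This holds for months 1–86. Entering month 87 the balance is €739.34; 2% of the post-interest balance is now below €15.00, so the flat €15.00 minimum applies from here.
From month 87 a fixed €15.00 at rate r clears €739.34 in 69 more payments. Total: 86 + 69 = 155 months.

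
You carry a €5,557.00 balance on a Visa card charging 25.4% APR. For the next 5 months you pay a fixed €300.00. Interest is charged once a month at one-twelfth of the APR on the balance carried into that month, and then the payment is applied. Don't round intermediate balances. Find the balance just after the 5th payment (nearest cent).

Monthly rate r = 25.4%/12 = 2.11667% = 0.0211667.
Each month: B ← B·(1+r) − €300.00.
Month 1: interest €117.62; balance after payment €5,374.62.
Month 2: interest €113.76; balance after payment €5,188.39.
Month 3: interest €109.82; balance after payment €4,998.21.
Month 4: interest €105.80; balance after payment €4,804.00.
Month 5: interest €101.68; balance after payment €4,605.69.

€4,605.69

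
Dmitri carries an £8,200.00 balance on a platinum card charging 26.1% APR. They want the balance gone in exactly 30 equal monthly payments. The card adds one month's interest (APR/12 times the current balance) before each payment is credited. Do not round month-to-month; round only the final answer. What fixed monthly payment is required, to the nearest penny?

£375.00

Monthly rate r = 26.1%/12 = 2.175% = 0.02175.
Level-payment amortization: P = B₀·r / (1 − (1+r)^(−n)) = 8200.00·0.02175 / (1 − 1.02175^(−30)).
Denominator 1 − (1+r)^(−30) = 0.475602505.
P = 178.35 / 0.475602505 ≈ 375.00.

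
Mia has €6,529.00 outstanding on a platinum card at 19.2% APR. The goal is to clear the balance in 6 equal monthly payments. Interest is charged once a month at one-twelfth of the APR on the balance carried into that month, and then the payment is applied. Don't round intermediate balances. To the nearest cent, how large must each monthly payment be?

Monthly rate r = 19.2%/12 = 1.6% = 0.016.
Level-payment amortization: P = B₀·r / (1 − (1+r)^(−n)) = 6529.00·0.016 / (1 − 1.016^(−6)).
Denominator 1 − (1+r)^(−6) = 0.0908453752.
P = 104.464 / 0.0908453752 ≈ 1149.91.

€1,149.91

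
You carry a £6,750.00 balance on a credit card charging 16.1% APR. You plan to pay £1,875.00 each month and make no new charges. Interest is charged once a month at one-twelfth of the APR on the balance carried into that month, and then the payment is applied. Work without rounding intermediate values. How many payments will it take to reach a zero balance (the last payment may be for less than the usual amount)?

4 months

Monthly rate r = 16.1%/12 = 1.34167% = 0.0134167.
Recurrence: B ← B·(1+r) − £1,875.00.
Month 1: interest £90.56; balance after payment £4,965.56.
Month 2: interest £66.62; balance after payment £3,157.18.
Month 3: interest £42.36; balance after payment £1,324.54.
Month 4: interest £17.77; balance after payment £0.00.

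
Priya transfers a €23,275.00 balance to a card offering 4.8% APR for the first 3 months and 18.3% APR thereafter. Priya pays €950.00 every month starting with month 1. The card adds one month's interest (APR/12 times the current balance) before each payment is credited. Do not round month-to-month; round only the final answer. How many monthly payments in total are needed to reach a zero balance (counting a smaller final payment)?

30 months

Promo months 1–3 at r₀ = 4.8%/12 = 0.004; months 4+ at r₁ = 18.3%/12 = 0.01525.
After month 3: iterate B ← B·(1+r₀) − €950.00 for 3 months → €20,694.00.
Then at r₁ with €950.00/mo: n₂ = −ln(1 − r₁·B/P)/ln(1+r₁) ≈ 26.68 → 27 more payments.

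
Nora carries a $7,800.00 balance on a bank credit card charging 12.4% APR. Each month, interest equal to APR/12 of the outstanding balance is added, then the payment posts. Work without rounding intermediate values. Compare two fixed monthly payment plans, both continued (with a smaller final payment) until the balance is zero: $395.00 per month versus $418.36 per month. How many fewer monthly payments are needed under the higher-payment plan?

2 fewer payments

Monthly rate r = 12.4%/12 = 1.03333% = 0.0103333.
At $395.00/mo: n = ⌈−ln(1 − rB₀/P)/ln(1+r)⌉ = 23 payments (last $79.20); total interest = total paid − $7,800.00 = $969.20.
At $418.36/mo: 21 payments (last $342.18); total interest $909.38.
Payments saved = 23 − 21 = 2.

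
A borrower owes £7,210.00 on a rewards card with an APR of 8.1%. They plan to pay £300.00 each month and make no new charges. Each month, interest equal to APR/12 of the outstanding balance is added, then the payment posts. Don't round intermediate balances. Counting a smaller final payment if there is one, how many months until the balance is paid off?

27 payments

Monthly rate r = 8.1%/12 = 0.675% = 0.00675.
Recurrence: B ← B·(1+r) − £300.00.
Month 1: interest £48.67; balance after payment £6,958.67.
Month 2: interest £46.97; balance after payment £6,705.64.
Closed form: n = −ln(1 − rB₀/P)/ln(1+r) = −ln(0.83778)/ln(1.00675) ≈ 26.311, so the balance reaches zero during payment 27.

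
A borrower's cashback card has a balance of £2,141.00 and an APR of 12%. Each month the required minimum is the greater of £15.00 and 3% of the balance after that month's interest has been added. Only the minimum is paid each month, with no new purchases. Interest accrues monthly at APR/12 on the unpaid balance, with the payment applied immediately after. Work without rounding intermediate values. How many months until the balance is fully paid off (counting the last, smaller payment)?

Monthly rate r = 12%/12 = 1% = 0.01.
While 3% of the post-interest balance exceeds £15.00, each month B ← (B·(1+r))·(1 − 0.03), i.e. B shrinks by the factor (1+r)·0.97 = 0.9797.
This holds for months 1–72. Entering month 73 the balance is £489.01; 3% of the post-interest balance is now below £15.00, so the flat £15.00 minimum applies from here.
From month 73 a fixed £15.00 at rate r clears £489.01 in 40 more payments. Total: 72 + 40 = 112 months.

112 months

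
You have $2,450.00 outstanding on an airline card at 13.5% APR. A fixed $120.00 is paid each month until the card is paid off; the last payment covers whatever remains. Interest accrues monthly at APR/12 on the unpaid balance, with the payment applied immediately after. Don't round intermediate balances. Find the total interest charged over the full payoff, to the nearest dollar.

Monthly rate r = 13.5%/12 = 1.125% = 0.01125.
Payoff takes n = ⌈−ln(1 − rB₀/P)/ln(1+r)⌉ = ⌈23.327⌉ = 24 payments; the last is $39.34.
Total paid = 23·$120.00 + $39.34 = $2,799.34.
Total interest = total paid − principal = $2,799.34 − $2,450.00 = $349.34.

$349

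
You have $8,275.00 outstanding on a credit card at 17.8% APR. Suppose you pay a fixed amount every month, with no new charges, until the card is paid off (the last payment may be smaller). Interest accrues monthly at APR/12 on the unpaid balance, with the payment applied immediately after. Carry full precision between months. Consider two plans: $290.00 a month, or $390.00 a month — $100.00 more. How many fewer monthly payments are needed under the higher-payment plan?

Monthly rate r = 17.8%/12 = 1.48333% = 0.0148333.
At $290.00/mo: n = ⌈−ln(1 − rB₀/P)/ln(1+r)⌉ = 38 payments (last $110.08); total interest = total paid − $8,275.00 = $2,565.08.
At $390.00/mo: 26 payments (last $261.18); total interest $1,736.18.
Payments saved = 38 − 26 = 12.

12 fewer payments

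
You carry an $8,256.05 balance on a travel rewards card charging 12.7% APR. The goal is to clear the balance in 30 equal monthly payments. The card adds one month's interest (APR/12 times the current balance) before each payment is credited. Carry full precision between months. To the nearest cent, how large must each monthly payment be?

$322.64

Monthly rate r = 12.7%/12 = 1.05833% = 0.0105833.
Level-payment amortization: P = B₀·r / (1 − (1+r)^(−n)) = 8256.05·0.0105833 / (1 − 1.01058^(−30)).
Denominator 1 − (1+r)^(−30) = 0.270817807.
P = 87.3765 / 0.270817807 ≈ 322.64.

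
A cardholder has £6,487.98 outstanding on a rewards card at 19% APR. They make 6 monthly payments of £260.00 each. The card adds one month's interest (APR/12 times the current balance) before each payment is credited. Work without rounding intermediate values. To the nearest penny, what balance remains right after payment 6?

£5,506.19

Monthly rate r = 19%/12 = 1.58333% = 0.0158333.
Each month: B ← B·(1+r) − £260.00.
Month 1: interest £102.73; balance after payment £6,330.71.
Month 2: interest £100.24; balance after payment £6,170.94.
Month 3: interest £97.71; balance after payment £6,008.65.
Month 4: interest £95.14; balance after payment £5,843.79.
Month 5: interest £92.53; balance after payment £5,676.31.
Month 6: interest £89.87; balance after payment £5,506.19.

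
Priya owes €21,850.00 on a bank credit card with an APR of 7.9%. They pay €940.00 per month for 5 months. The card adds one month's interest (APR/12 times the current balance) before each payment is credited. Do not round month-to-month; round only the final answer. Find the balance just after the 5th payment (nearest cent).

Monthly rate r = 7.9%/12 = 0.658333% = 0.00658333.
Each month: B ← B·(1+r) − €940.00.
Month 1: interest €143.85; balance after payment €21,053.85.
Month 2: interest €138.60; balance after payment €20,252.45.
Month 3: interest €133.33; balance after payment €19,445.78.
Month 4: interest €128.02; balance after payment €18,633.80.
Month 5: interest €122.67; balance after payment €17,816.47.

€17,816.47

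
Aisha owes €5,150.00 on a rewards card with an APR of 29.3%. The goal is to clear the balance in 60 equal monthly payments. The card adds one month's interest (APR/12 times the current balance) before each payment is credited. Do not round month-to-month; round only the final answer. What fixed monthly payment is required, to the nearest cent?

Monthly rate r = 29.3%/12 = 2.44167% = 0.0244167.
Level-payment amortization: P = B₀·r / (1 − (1+r)^(−n)) = 5150.00·0.0244167 / (1 − 1.02442^(−60)).
Denominator 1 − (1+r)^(−60) = 0.764819199.
P = 125.746 / 0.764819199 ≈ 164.41.

€164.41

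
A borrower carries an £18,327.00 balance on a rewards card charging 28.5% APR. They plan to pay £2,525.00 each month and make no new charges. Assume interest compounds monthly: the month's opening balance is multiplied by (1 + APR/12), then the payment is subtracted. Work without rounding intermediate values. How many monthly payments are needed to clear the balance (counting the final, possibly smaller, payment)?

9 payments

Monthly rate r = 28.5%/12 = 2.375% = 0.02375.
Recurrence: B ← B·(1+r) − £2,525.00.
Month 1: interest £435.27; balance after payment £16,237.27.
Month 2: interest £385.64; balance after payment £14,097.90.
Closed form: n = −ln(1 − rB₀/P)/ln(1+r) = −ln(0.82762)/ln(1.02375) ≈ 8.061, so the balance reaches zero during payment 9.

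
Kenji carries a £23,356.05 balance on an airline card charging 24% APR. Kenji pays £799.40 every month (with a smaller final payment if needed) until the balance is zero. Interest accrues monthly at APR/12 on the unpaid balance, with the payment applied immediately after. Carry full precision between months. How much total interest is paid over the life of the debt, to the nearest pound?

Monthly rate r = 24%/12 = 2% = 0.02.
Payoff takes n = ⌈−ln(1 − rB₀/P)/ln(1+r)⌉ = ⌈44.332⌉ = 45 payments; the last is £267.01.
Total paid = 44·£799.40 + £267.01 = £35,440.61.
Total interest = total paid − principal = £35,440.61 − £23,356.05 = £12,084.56.

£12,085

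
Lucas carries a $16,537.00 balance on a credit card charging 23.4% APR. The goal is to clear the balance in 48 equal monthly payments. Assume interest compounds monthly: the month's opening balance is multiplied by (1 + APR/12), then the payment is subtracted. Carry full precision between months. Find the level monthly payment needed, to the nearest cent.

$533.67

Monthly rate r = 23.4%/12 = 1.95% = 0.0195.
Level-payment amortization: P = B₀·r / (1 − (1+r)^(−n)) = 16537.00·0.0195 / (1 − 1.0195^(−48)).
Denominator 1 − (1+r)^(−48) = 0.604257262.
P = 322.471 / 0.604257262 ≈ 533.67.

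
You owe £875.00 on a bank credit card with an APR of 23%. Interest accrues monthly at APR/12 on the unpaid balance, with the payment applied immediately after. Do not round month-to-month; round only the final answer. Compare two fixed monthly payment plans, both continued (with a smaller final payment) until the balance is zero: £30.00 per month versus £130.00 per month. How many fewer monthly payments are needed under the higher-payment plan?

Monthly rate r = 23%/12 = 1.91667% = 0.0191667.
At £30.00/mo: n = ⌈−ln(1 − rB₀/P)/ln(1+r)⌉ = 44 payments (last £3.83); total interest = total paid − £875.00 = £418.83.
At £130.00/mo: 8 payments (last £36.01); total interest £71.01.
Payments saved = 44 − 8 = 36.

36 fewer payments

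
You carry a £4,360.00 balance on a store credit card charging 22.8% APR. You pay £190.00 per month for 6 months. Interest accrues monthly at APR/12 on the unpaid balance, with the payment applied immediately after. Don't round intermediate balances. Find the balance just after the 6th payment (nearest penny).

£3,685.71

Monthly rate r = 22.8%/12 = 1.9% = 0.019.
Each month: B ← B·(1+r) − £190.00.
Month 1: interest £82.84; balance after payment £4,252.84.
Month 2: interest £80.80; balance after payment £4,143.64.
Month 3: interest £78.73; balance after payment £4,032.37.
Month 4: interest £76.62; balance after payment £3,918.99.
Month 5: interest £74.46; balance after payment £3,803.45.
Month 6: interest £72.27; balance after payment £3,685.71.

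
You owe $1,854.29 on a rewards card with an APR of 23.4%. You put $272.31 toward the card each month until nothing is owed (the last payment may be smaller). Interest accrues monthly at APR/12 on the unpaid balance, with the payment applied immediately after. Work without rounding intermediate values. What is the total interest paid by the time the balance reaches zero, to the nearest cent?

$155.18

Monthly rate r = 23.4%/12 = 1.95% = 0.0195.
Payoff takes n = ⌈−ln(1 − rB₀/P)/ln(1+r)⌉ = ⌈7.377⌉ = 8 payments; the last is $103.30.
Total paid = 7·$272.31 + $103.30 = $2,009.47.
Total interest = total paid − principal = $2,009.47 − $1,854.29 = $155.18.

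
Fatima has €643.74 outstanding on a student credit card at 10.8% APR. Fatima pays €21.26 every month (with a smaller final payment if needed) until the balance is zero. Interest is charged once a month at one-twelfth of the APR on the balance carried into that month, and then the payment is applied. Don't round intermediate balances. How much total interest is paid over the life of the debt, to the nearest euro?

€111

Monthly rate r = 10.8%/12 = 0.9% = 0.009.
Payoff takes n = ⌈−ln(1 − rB₀/P)/ln(1+r)⌉ = ⌈35.510⌉ = 36 payments; the last is €10.87.
Total paid = 35·€21.26 + €10.87 = €754.97.
Total interest = total paid − principal = €754.97 − €643.74 = €111.23.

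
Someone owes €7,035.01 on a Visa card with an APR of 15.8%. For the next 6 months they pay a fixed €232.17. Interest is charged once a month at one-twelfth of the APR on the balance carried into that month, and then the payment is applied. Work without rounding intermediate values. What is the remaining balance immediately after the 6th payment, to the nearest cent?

Monthly rate r = 15.8%/12 = 1.31667% = 0.0131667.
Each month: B ← B·(1+r) − €232.17.
Month 1: interest €92.63; balance after payment €6,895.47.
Month 2: interest €90.79; balance after payment €6,754.09.
Month 3: interest €88.93; balance after payment €6,610.85.
Month 4: interest €87.04; balance after payment €6,465.72.
Month 5: interest €85.13; balance after payment €6,318.68.
Month 6: interest €83.20; balance after payment €6,169.71.

€6,169.71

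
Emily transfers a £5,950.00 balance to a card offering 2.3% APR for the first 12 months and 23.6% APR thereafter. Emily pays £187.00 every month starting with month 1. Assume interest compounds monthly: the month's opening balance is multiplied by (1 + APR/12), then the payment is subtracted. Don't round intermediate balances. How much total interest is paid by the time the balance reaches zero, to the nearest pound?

£1,228

Promo months 1–12 at r₀ = 2.3%/12 = 0.00191667; months 13+ at r₁ = 23.6%/12 = 0.0196667.
After month 12: iterate B ← B·(1+r₀) − £187.00 for 12 months → £3,820.49.
Then at r₁ with £187.00/mo: n₂ = −ln(1 − r₁·B/P)/ln(1+r₁) ≈ 26.38 → 27 more payments.
Total paid = 38·£187.00 + £72.04 = £7,178.04; interest = £7,178.04 − £5,950.00 = £1,228.04.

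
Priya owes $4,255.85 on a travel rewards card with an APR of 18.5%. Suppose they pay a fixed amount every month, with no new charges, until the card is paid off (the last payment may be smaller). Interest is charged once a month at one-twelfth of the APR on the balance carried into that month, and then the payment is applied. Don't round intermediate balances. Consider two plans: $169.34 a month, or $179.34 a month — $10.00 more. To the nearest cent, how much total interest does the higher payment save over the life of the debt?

Monthly rate r = 18.5%/12 = 1.54167% = 0.0154167.
At $169.34/mo: n = ⌈−ln(1 − rB₀/P)/ln(1+r)⌉ = 33 payments (last $6.22); total interest = total paid − $4,255.85 = $1,169.25.
At $179.34/mo: 30 payments (last $138.48); total interest $1,083.49.
Interest saved = $1,169.25 − $1,083.49 = $85.76.

$85.76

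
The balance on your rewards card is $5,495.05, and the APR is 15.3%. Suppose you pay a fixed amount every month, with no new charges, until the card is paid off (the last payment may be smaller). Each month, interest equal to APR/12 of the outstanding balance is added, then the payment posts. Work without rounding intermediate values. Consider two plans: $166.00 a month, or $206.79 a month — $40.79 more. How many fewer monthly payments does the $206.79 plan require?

Monthly rate r = 15.3%/12 = 1.275% = 0.01275.
At $166.00/mo: n = ⌈−ln(1 − rB₀/P)/ln(1+r)⌉ = 44 payments (last $46.07); total interest = total paid − $5,495.05 = $1,689.02.
At $206.79/mo: 33 payments (last $135.58); total interest $1,257.81.
Payments saved = 44 − 33 = 11.

11 fewer payments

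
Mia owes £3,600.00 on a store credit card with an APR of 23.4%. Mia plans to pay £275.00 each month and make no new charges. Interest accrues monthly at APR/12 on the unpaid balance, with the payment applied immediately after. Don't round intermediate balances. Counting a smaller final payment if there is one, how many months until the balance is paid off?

16 months

Monthly rate r = 23.4%/12 = 1.95% = 0.0195.
Recurrence: B ← B·(1+r) − £275.00.
Month 1: interest £70.20; balance after payment £3,395.20.
Month 2: interest £66.21; balance after payment £3,186.41.
Closed form: n = −ln(1 − rB₀/P)/ln(1+r) = −ln(0.74473)/ln(1.0195) ≈ 15.262, so the balance reaches zero during payment 16.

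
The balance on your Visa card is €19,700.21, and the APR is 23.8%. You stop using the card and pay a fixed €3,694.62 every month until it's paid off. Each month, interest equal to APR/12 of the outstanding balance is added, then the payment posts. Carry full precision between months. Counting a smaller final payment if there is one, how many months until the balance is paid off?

6 payments

Monthly rate r = 23.8%/12 = 1.98333% = 0.0198333.
Recurrence: B ← B·(1+r) − €3,694.62.
Month 1: interest €390.72; balance after payment €16,396.31.
Month 2: interest €325.19; balance after payment €13,026.88.
Month 3: interest €258.37; balance after payment €9,590.63.
Month 4: interest €190.21; balance after payment €6,086.23.
Month 5: interest €120.71; balance after payment €2,512.32.
Month 6: interest €49.83; balance after payment €0.00.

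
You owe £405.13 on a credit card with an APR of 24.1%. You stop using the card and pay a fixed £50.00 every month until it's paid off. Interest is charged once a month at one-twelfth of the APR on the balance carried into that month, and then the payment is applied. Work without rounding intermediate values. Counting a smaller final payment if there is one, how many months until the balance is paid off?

9 payments

Monthly rate r = 24.1%/12 = 2.00833% = 0.0200833.
Recurrence: B ← B·(1+r) − £50.00.
Month 1: interest £8.14; balance after payment £363.27.
Month 2: interest £7.30; balance after payment £320.56.
Closed form: n = −ln(1 − rB₀/P)/ln(1+r) = −ln(0.83727)/ln(1.02008) ≈ 8.932, so the balance reaches zero during payment 9.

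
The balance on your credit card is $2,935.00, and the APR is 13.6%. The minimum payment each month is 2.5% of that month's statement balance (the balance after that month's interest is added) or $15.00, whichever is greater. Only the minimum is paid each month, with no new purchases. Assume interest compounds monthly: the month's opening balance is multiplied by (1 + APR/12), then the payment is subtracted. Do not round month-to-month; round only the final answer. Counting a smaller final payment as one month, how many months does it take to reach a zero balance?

167 months

Monthly rate r = 13.6%/12 = 1.13333% = 0.0113333.
While 2.5% of the post-interest balance exceeds $15.00, each month B ← (B·(1+r))·(1 − 0.025), i.e. B shrinks by the factor (1+r)·0.975 = 0.98605.
This holds for months 1–114. Entering month 115 the balance is $591.68; 2.5% of the post-interest balance is now below $15.00, so the flat $15.00 minimum applies from here.
From month 115 a fixed $15.00 at rate r clears $591.68 in 53 more payments. Total: 114 + 53 = 167 months.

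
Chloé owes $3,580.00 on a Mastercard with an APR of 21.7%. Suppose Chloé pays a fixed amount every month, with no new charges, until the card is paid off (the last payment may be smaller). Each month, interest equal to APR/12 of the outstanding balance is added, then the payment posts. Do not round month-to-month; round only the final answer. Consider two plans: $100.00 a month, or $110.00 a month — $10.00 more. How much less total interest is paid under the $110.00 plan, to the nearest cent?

$365.64

Monthly rate r = 21.7%/12 = 1.80833% = 0.0180833.
At $100.00/mo: n = ⌈−ln(1 − rB₀/P)/ln(1+r)⌉ = 59 payments (last $16.36); total interest = total paid − $3,580.00 = $2,236.36.
At $110.00/mo: 50 payments (last $60.72); total interest $1,870.72.
Interest saved = $2,236.36 − $1,870.72 = $365.64.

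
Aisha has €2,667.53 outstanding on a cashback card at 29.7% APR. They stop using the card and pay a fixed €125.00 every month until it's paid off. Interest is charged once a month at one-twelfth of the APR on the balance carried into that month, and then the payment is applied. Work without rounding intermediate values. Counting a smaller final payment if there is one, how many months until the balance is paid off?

31 months

Monthly rate r = 29.7%/12 = 2.475% = 0.02475.
Recurrence: B ← B·(1+r) − €125.00.
Month 1: interest €66.02; balance after payment €2,608.55.
Month 2: interest €64.56; balance after payment €2,548.11.
Closed form: n = −ln(1 − rB₀/P)/ln(1+r) = −ln(0.47183)/ln(1.02475) ≈ 30.723, so the balance reaches zero during payment 31.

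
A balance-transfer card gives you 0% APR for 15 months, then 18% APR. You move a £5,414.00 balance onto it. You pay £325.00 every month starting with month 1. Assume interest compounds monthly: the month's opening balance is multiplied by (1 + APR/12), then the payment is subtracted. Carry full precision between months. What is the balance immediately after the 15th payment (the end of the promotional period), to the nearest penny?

£539.00

Promo months 1–15 at r₀ = 0%/12 = 0; months 16+ at r₁ = 18%/12 = 0.015.
After month 15 (no interest yet): B = £5,414.00 − 15·£325.00 = £539.00.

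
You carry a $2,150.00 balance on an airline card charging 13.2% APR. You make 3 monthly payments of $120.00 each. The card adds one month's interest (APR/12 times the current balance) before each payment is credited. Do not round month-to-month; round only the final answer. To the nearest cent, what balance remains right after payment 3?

Monthly rate r = 13.2%/12 = 1.1% = 0.011.
Each month: B ← B·(1+r) − $120.00.
Month 1: interest $23.65; balance after payment $2,053.65.
Month 2: interest $22.59; balance after payment $1,956.24.
Month 3: interest $21.52; balance after payment $1,857.76.

$1,857.76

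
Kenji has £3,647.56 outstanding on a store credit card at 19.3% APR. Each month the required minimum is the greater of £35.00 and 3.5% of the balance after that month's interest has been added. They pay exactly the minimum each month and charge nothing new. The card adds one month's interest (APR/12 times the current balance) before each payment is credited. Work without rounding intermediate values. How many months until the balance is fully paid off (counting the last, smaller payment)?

Monthly rate r = 19.3%/12 = 1.60833% = 0.0160833.
While 3.5% of the post-interest balance exceeds £35.00, each month B ← (B·(1+r))·(1 − 0.035), i.e. B shrinks by the factor (1+r)·0.965 = 0.98052.
This holds for months 1–67. Entering month 68 the balance is £976.33; 3.5% of the post-interest balance is now below £35.00, so the flat £35.00 minimum applies from here.
From month 68 a fixed £35.00 at rate r clears £976.33 in 38 more payments. Total: 67 + 38 = 105 months.

105 months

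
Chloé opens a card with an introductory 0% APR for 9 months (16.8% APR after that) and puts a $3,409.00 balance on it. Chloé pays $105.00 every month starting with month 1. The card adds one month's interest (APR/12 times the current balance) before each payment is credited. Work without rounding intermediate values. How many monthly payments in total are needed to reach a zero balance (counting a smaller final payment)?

38 payments

Promo months 1–9 at r₀ = 0%/12 = 0; months 10+ at r₁ = 16.8%/12 = 0.014.
After month 9 (no interest yet): B = $3,409.00 − 9·$105.00 = $2,464.00.
Then at r₁ with $105.00/mo: n₂ = −ln(1 − r₁·B/P)/ln(1+r₁) ≈ 28.65 → 29 more payments.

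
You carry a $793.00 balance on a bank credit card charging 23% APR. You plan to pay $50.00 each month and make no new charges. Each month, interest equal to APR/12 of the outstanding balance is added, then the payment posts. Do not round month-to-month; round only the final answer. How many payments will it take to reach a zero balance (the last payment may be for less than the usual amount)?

Monthly rate r = 23%/12 = 1.91667% = 0.0191667.
Recurrence: B ← B·(1+r) − $50.00.
Month 1: interest $15.20; balance after payment $758.20.
Month 2: interest $14.53; balance after payment $722.73.
Closed form: n = −ln(1 − rB₀/P)/ln(1+r) = −ln(0.69602)/ln(1.01917) ≈ 19.087, so the balance reaches zero during payment 20.

20 months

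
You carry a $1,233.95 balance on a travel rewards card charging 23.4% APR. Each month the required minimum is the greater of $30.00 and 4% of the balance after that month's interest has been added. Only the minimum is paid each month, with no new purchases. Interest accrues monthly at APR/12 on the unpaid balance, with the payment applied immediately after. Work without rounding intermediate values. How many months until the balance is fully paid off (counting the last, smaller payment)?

58 months

Monthly rate r = 23.4%/12 = 1.95% = 0.0195.
While 4% of the post-interest balance exceeds $30.00, each month B ← (B·(1+r))·(1 − 0.04), i.e. B shrinks by the factor (1+r)·0.96 = 0.97872.
This holds for months 1–25. Entering month 26 the balance is $720.71; 4% of the post-interest balance is now below $30.00, so the flat $30.00 minimum applies from here.
From month 26 a fixed $30.00 at rate r clears $720.71 in 33 more payments. Total: 25 + 33 = 58 months.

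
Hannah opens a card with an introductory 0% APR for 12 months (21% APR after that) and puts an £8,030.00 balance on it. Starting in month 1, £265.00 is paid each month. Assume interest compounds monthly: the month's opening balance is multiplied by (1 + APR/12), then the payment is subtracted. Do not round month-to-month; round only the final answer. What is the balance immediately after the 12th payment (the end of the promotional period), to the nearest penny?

£4,850.00

Promo months 1–12 at r₀ = 0%/12 = 0; months 13+ at r₁ = 21%/12 = 0.0175.
After month 12 (no interest yet): B = £8,030.00 − 12·£265.00 = £4,850.00.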